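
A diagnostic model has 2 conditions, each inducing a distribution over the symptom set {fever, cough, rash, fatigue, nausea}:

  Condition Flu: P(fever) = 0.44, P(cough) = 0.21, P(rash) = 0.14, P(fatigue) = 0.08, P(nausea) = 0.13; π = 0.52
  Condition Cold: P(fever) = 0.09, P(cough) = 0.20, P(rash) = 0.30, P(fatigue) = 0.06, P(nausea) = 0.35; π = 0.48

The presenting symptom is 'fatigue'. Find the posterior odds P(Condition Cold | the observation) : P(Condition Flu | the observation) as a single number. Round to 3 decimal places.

0.692

Posterior odds = (π_i f_i(x)) / (π_j f_j(x)); the normalising sum cancels.
Categorical probabilities:
  L_Flu = P(fatigue | comp) = 0.08
  L_Cold = P(fatigue | comp) = 0.06
Odds = (0.48/0.52) × (0.06/0.08) = 0.923077 × 0.75 ≈ 0.692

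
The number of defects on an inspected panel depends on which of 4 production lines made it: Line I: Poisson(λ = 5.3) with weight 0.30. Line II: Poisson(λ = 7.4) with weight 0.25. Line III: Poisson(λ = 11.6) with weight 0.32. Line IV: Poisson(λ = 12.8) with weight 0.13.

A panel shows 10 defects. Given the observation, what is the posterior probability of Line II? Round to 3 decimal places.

0.275

P(component k | x) = w_k·f_k(x) / marginal(x), where marginal(x) = Σ_j w_j·f_j(x).
Evaluate each component's likelihood at the observed value:
  p_I = 0.0240566
  p_II = 0.0829421
  p_III = 0.11143
  p_IV = 0.0898188
Prior × likelihood for each component:
  w_I·p_I = 0.30 × 0.0240566 = 0.00721699
  w_II·p_II = 0.25 × 0.0829421 = 0.0207355
  w_III·p_III = 0.32 × 0.11143 = 0.0356575
  w_IV·p_IV = 0.13 × 0.0898188 = 0.0116764
Normaliser: 0.00721699 + 0.0207355 + 0.0356575 + 0.0116764 = 0.0752865
Responsibility of Line II: 0.0207355 / 0.0752865 ≈ 0.275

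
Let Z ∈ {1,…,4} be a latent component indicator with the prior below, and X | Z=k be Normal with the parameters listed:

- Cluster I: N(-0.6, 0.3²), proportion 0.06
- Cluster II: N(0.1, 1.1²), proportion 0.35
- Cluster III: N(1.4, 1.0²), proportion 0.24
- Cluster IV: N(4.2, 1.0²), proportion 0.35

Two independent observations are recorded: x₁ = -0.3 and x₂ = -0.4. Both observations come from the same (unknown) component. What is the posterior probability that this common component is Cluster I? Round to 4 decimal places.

0.5591

Apply Bayes' rule: the posterior for each component is proportional to its prior times its likelihood at x.
Since both observations come from the same component, the likelihood for component k is f_k(x₁)·f_k(x₂).
  L_I = [0.806569] × [1.06483] = 0.858856
  L_II = [0.339472] × [0.327079] = 0.111034
  L_III = [0.0940491] × [0.0789502] = 0.00742519
  L_IV = [1.59837e-05] × [1.01409e-05] = 1.62089e-10
Weight by the priors:
  w_I·L_I = 0.06 × 0.858856 = 0.0515314
  w_II·L_II = 0.35 × 0.111034 = 0.0388619
  w_III·L_III = 0.24 × 0.00742519 = 0.00178205
  w_IV·L_IV = 0.35 × 1.62089e-10 = 5.67311e-11
Evidence: 0.0515314 + 0.0388619 + 0.00178205 + 5.67311e-11 = 0.0921753
P(Cluster I | x₁,x₂) = 0.0515314 / 0.0921753 ≈ 0.5591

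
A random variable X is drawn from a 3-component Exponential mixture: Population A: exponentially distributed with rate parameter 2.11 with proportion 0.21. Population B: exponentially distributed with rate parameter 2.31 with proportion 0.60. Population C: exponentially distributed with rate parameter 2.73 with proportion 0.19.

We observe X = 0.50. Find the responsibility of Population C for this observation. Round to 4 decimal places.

The responsibility of component k is P(Z=k) f_k(x) divided by Σ_j P(Z=j) f_j(x).
Evaluate each component's likelihood at the observed value:
  f_A = 2.11·e^(−2.11·0.50) = 2.11·e^(−1.0550) = 0.734686
  f_B = 2.31·e^(−2.31·0.50) = 2.31·e^(−1.1550) = 0.727783
  f_C = 2.73·e^(−2.73·0.50) = 2.73·e^(−1.3650) = 0.697189
Weight by the priors:
  P(Z=A)·f_A = 0.21 × 0.734686 = 0.154284
  P(Z=B)·f_B = 0.60 × 0.727783 = 0.43667
  P(Z=C)·f_C = 0.19 × 0.697189 = 0.132466
Sum: 0.154284 + 0.43667 + 0.132466 = 0.72342
Responsibility of Population C: 0.132466 / 0.72342 ≈ 0.1831

0.1831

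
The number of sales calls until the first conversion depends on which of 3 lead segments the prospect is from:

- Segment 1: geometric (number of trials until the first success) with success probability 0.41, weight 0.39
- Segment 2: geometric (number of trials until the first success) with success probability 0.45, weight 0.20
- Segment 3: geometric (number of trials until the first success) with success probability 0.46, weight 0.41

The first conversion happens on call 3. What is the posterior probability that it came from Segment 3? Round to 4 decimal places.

0.3989

Apply Bayes' rule: the posterior for each component is proportional to its prior times its likelihood at x.
Evaluate each component's likelihood at the observed value:
  f_1 = 0.41·(1−0.41)^2 = 0.41·0.3481 = 0.142721
  f_2 = 0.45·(1−0.45)^2 = 0.45·0.3025 = 0.136125
  f_3 = 0.46·(1−0.46)^2 = 0.46·0.2916 = 0.134136
Multiply by the mixture weights:
  π_1·f_1 = 0.39 × 0.142721 = 0.0556612
  π_2·f_2 = 0.20 × 0.136125 = 0.027225
  π_3·f_3 = 0.41 × 0.134136 = 0.0549958
Normaliser: 0.0556612 + 0.027225 + 0.0549958 = 0.137882
So the posterior for Segment 3 is 0.0549958 / 0.137882 ≈ 0.3989.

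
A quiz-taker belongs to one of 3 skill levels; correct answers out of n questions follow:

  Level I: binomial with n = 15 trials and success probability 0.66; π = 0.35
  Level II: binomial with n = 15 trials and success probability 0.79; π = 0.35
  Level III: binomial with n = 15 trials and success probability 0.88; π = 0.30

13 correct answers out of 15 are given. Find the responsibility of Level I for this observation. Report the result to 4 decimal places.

P(component k | x) = π_k·f_k(x) / marginal(x), where marginal(x) = Σ_j π_j·f_j(x).
Binomial probabilities:
  p_I = C(15,13)·0.66^13·0.34^2 = 105·0.00450891·0.1156 = 0.0547291
  p_II = C(15,13)·0.79^13·0.21^2 = 105·0.0466823·0.0441 = 0.216162
  p_III = C(15,13)·0.88^13·0.12^2 = 105·0.189791·0.0144 = 0.286963
Unnormalised posteriors:
  π_I·p_I = 0.35 × 0.0547291 = 0.0191552
  π_II·p_II = 0.35 × 0.216162 = 0.0756568
  π_III·p_III = 0.30 × 0.286963 = 0.086089
Denominator: 0.0191552 + 0.0756568 + 0.086089 = 0.180901
Responsibility of Level I: 0.0191552 / 0.180901 ≈ 0.1059

0.1059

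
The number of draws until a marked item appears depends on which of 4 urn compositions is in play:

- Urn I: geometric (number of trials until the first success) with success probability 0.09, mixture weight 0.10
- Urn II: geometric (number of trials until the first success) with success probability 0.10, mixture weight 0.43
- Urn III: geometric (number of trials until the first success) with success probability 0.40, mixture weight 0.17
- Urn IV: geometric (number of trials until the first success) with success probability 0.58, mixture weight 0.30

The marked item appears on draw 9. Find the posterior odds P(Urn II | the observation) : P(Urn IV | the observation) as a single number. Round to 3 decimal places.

109.866

Posterior odds = (π_i f_i(x)) / (π_j f_j(x)); the normalising sum cancels.
Geometric probabilities:
  p_I = 0.0423227
  p_II = 0.0430467
  p_III = 0.00671846
  p_IV = 0.000561594
Odds = (0.43/0.30) × (0.0430467/0.000561594) = 1.43333 × 76.651 ≈ 109.866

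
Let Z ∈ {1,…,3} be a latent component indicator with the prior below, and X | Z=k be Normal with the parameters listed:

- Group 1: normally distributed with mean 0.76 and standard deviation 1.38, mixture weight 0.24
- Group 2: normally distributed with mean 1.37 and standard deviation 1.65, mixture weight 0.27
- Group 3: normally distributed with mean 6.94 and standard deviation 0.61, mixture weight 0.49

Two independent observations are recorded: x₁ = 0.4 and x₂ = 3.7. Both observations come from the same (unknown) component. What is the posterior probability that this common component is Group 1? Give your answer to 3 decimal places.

0.290

The responsibility of component k is π_k f_k(x) divided by Σ_j π_j f_j(x).
Since both observations come from the same component, the likelihood for component k is f_k(x₁)·f_k(x₂).
  p_1 = [(1/(1.38·√(2π)))·exp(−(0.4−0.76)²/(2·1.38²)) = 0.289089·exp(-0.03403) = 0.279417] × [0.029885] = 0.00835039
  p_2 = [(1/(1.65·√(2π)))·exp(−(0.4−1.37)²/(2·1.65²)) = 0.241783·exp(-0.17280) = 0.203413] × [0.0892105] = 0.0181466
  p_3 = [(1/(0.61·√(2π)))·exp(−(0.4−6.94)²/(2·0.61²)) = 0.654004·exp(-57.47326) = 7.16573e-26] × [4.89184e-07] = 3.50536e-32
Prior × likelihood for each component:
  π_1·p_1 = 0.24 × 0.00835039 = 0.00200409
  π_2·p_2 = 0.27 × 0.0181466 = 0.00489958
  π_3·p_3 = 0.49 × 3.50536e-32 = 1.71763e-32
Sum: 0.00200409 + 0.00489958 + 1.71763e-32 = 0.00690368
P(Group 1 | x₁, x₂) ≈ 0.290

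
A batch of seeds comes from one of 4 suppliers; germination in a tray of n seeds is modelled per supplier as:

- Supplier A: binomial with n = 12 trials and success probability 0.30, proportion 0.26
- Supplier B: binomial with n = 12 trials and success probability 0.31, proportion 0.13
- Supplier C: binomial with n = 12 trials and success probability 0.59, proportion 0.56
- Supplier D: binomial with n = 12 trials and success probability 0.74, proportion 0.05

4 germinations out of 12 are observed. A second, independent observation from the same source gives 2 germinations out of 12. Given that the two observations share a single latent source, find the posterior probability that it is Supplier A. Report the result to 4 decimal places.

0.6766

Posterior ∝ prior × likelihood, so P(k | x) ∝ P(Z=k) f_k(x); normalise over all components.
Since both observations come from the same component, the likelihood for component k is f_k(x₁)·f_k(x₂).
  L_A = [C(12,4)·0.30^4·0.70^8 = 495·0.0081·0.057648 = 0.23114] × [0.16779] = 0.038783
  L_B = [C(12,4)·0.31^4·0.69^8 = 495·0.00923521·0.0513798 = 0.234879] × [0.155152] = 0.0364421
  L_C = [C(12,4)·0.59^4·0.41^8 = 495·0.121174·0.000798493 = 0.0478943] × [0.0030838] = 0.000147697
  L_D = [C(12,4)·0.74^4·0.26^8 = 495·0.299866·2.08827e-05 = 0.00309969] × [5.102e-05] = 1.58147e-07
Unnormalised posteriors:
  P(Z=A)·L_A = 0.26 × 0.038783 = 0.0100836
  P(Z=B)·L_B = 0.13 × 0.0364421 = 0.00473747
  P(Z=C)·L_C = 0.56 × 0.000147697 = 8.27101e-05
  P(Z=D)·L_D = 0.05 × 1.58147e-07 = 7.90733e-09
Evidence: 0.0100836 + 0.00473747 + 8.27101e-05 + 7.90733e-09 = 0.0149038
So the posterior for Supplier A is 0.0100836 / 0.0149038 ≈ 0.6766.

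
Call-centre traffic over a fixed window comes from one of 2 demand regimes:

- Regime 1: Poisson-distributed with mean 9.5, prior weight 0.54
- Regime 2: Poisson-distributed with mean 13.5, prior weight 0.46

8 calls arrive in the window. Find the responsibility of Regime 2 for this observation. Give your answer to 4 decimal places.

The responsibility of component k is w_k f_k(x) divided by Σ_j w_j f_j(x).
Component likelihoods at x = 8 calls:
  f_1 = e^(−9.5)·9.5^8/8! = 0.12316
  f_2 = e^(−13.5)·13.5^8/8! = 0.0375123
Multiply by the mixture weights:
  w_1·f_1 = 0.54 × 0.12316 = 0.0665066
  w_2·f_2 = 0.46 × 0.0375123 = 0.0172557
Evidence: 0.0665066 + 0.0172557 = 0.0837622
So the posterior for Regime 2 is 0.0172557 / 0.0837622 ≈ 0.2060.

0.2060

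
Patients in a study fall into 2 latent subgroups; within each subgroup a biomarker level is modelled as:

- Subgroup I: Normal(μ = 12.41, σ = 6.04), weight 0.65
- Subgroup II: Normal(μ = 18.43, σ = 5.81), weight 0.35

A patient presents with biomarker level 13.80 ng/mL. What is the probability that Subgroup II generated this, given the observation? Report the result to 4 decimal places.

0.2950

Apply Bayes' rule: the posterior for each component is proportional to its prior times its likelihood at x.
Normal densities:
  L_I = (1/(6.04·√(2π)))·exp(−(13.80−12.41)²/(2·6.04²)) = 0.066050·exp(-0.02648) = 0.064324
  L_II = (1/(5.81·√(2π)))·exp(−(13.80−18.43)²/(2·5.81²)) = 0.068665·exp(-0.31753) = 0.0499843
Weight by the priors:
  w_I·L_I = 0.65 × 0.064324 = 0.0418106
  w_II·L_II = 0.35 × 0.0499843 = 0.0174945
Normaliser: 0.0418106 + 0.0174945 = 0.0593051
So the posterior for Subgroup II is 0.0174945 / 0.0593051 ≈ 0.2950.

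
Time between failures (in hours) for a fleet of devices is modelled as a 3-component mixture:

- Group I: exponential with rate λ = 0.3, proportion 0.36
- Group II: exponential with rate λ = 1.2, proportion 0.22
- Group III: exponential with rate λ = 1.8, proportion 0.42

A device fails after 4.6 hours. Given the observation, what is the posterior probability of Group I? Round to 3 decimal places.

0.956

Apply Bayes' rule: the posterior for each component is proportional to its prior times its likelihood at x.
Exponential densities:
  f_I = 0.3·e^(−0.3·4.6) = 0.3·e^(−1.3800) = 0.0754736
  f_II = 1.2·e^(−1.2·4.6) = 1.2·e^(−5.5200) = 0.00480702
  f_III = 1.8·e^(−1.8·4.6) = 1.8·e^(−8.2800) = 0.000456367
Multiply by the mixture weights:
  P(Z=I)·f_I = 0.36 × 0.0754736 = 0.0271705
  P(Z=II)·f_II = 0.22 × 0.00480702 = 0.00105754
  P(Z=III)·f_III = 0.42 × 0.000456367 = 0.000191674
Evidence: 0.0271705 + 0.00105754 + 0.000191674 = 0.0284197
So the posterior for Group I is 0.0271705 / 0.0284197 ≈ 0.956.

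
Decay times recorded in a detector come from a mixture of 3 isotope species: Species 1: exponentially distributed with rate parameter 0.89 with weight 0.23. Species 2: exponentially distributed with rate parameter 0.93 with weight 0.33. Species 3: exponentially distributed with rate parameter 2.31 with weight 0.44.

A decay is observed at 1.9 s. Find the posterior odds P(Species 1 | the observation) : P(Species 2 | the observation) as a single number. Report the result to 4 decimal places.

0.7197

Only the two components matter; the odds are (P(Z=i) f_i(x)) / (P(Z=j) f_j(x)).
Exponential densities:
  p_1 = 0.89·e^(−0.89·1.9) = 0.89·e^(−1.6910) = 0.164058
  p_2 = 0.93·e^(−0.93·1.9) = 0.93·e^(−1.7670) = 0.158886
  p_3 = 2.31·e^(−2.31·1.9) = 2.31·e^(−4.3890) = 0.0286743
0.0377334 / 0.0524323 ≈ 0.7197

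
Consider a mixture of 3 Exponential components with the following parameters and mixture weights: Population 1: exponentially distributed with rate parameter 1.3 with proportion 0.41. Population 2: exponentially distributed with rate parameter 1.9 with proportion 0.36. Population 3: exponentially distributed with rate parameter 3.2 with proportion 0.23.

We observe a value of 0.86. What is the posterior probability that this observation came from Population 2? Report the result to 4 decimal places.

0.3763

Apply Bayes' rule: the posterior for each component is proportional to its prior times its likelihood at x.
Exponential densities:
  f_1 = 0.425013
  f_2 = 0.37078
  f_3 = 0.20416
Unnormalised posteriors:
  π_1·f_1 = 0.41 × 0.425013 = 0.174255
  π_2·f_2 = 0.36 × 0.37078 = 0.133481
  π_3·f_3 = 0.23 × 0.20416 = 0.0469569
Marginal: 0.174255 + 0.133481 + 0.0469569 = 0.354693
P(Population 2 | x) ≈ 0.3763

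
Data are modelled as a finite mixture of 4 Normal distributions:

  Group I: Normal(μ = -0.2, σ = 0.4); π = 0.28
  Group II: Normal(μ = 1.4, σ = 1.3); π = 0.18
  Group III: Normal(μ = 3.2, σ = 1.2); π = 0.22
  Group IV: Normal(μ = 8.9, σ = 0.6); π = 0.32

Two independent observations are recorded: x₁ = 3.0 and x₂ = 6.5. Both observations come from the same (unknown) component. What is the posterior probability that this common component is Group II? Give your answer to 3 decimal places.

Apply Bayes' rule: the posterior for each component is proportional to its prior times its likelihood at x.
Since both observations come from the same component, the likelihood for component k is f_k(x₁)·f_k(x₂).
  L_I = [1.26307e-14] × [1.18981e-61] = 1.50281e-75
  L_II = [0.143891] × [0.000139622] = 2.00904e-05
  L_III = [0.327866] × [0.00757797] = 0.00248456
  L_IV = [6.69618e-22] × [0.00022305] = 1.49359e-25
Weight by the priors:
  P(Z=I)·L_I = 0.28 × 1.50281e-75 = 4.20787e-76
  P(Z=II)·L_II = 0.18 × 2.00904e-05 = 3.61627e-06
  P(Z=III)·L_III = 0.22 × 0.00248456 = 0.000546604
  P(Z=IV)·L_IV = 0.32 × 1.49359e-25 = 4.77947e-26
Marginal: 4.20787e-76 + 3.61627e-06 + 0.000546604 + 4.77947e-26 = 0.00055022
P(Group II | x₁,x₂) ≈ 0.007

0.007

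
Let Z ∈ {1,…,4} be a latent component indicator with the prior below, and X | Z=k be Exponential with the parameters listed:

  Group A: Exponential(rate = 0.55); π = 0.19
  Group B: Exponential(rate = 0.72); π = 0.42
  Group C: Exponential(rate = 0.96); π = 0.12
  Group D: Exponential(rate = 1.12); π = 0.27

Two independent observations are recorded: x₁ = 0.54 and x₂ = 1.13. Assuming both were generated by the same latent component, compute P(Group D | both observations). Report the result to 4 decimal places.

0.3205

P(component k | x) = w_k·f_k(x) / marginal(x), where marginal(x) = Σ_j w_j·f_j(x).
Since both observations come from the same component, the likelihood for component k is f_k(x₁)·f_k(x₂).
  L_A = [0.408674] × [0.295426] = 0.120733
  L_B = [0.488066] × [0.319147] = 0.155765
  L_C = [0.571654] × [0.324451] = 0.185473
  L_D = [0.611726] × [0.315918] = 0.193255
Unnormalised posteriors:
  w_A·L_A = 0.19 × 0.120733 = 0.0229393
  w_B·L_B = 0.42 × 0.155765 = 0.0654212
  w_C·L_C = 0.12 × 0.185473 = 0.0222568
  w_D·L_D = 0.27 × 0.193255 = 0.052179
Evidence: 0.0229393 + 0.0654212 + 0.0222568 + 0.052179 = 0.162796
P(Group D | x) ≈ 0.3205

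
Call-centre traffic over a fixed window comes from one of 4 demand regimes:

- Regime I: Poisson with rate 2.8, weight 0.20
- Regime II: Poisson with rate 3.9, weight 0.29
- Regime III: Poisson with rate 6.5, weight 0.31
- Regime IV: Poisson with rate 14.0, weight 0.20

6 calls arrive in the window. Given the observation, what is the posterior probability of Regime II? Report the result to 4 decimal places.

0.3283

Apply Bayes' rule: the posterior for each component is proportional to its prior times its likelihood at x.
Component likelihoods at x = 6 calls:
  L_I = e^(−2.8)·2.8^6/6! = 0.0406997
  L_II = e^(−3.9)·3.9^6/6! = 0.0989251
  L_III = e^(−6.5)·6.5^6/6! = 0.157483
  L_IV = e^(−14.0)·14.0^6/6! = 0.00869587
Weight by the priors:
  π_I·L_I = 0.20 × 0.0406997 = 0.00813994
  π_II·L_II = 0.29 × 0.0989251 = 0.0286883
  π_III·L_III = 0.31 × 0.157483 = 0.0488197
  π_IV·L_IV = 0.20 × 0.00869587 = 0.00173917
Normaliser: 0.00813994 + 0.0286883 + 0.0488197 + 0.00173917 = 0.0873871
P(Regime II | 6 calls) = 0.0286883 / 0.0873871 ≈ 0.3283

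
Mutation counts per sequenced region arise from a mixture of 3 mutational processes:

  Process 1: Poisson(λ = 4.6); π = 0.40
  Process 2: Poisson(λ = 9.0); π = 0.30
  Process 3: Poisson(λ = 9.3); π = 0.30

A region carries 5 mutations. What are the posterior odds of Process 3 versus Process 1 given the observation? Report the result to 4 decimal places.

The posterior odds equal the prior odds times the likelihood ratio: (π_i/π_j)·(f_i(x)/f_j(x)).
Component likelihoods at x = 5 mutations:
  p_1 = 0.172526
  p_2 = 0.0607269
  p_3 = 0.0530023
Posterior odds = (π_3·p_3) / (π_1·p_1) = (0.30·0.0530023) / (0.40·0.172526) = 0.0159007 / 0.0690102 ≈ 0.2304

0.2304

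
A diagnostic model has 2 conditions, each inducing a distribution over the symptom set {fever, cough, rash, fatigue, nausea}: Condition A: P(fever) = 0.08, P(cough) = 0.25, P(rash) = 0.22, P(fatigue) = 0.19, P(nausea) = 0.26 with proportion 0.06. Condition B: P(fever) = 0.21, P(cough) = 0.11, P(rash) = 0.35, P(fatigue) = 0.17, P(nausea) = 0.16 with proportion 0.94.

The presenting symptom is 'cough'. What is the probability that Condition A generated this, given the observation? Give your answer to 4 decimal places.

By Bayes' theorem, P(k | x) = w_k f_k(x) / Σ_j w_j f_j(x).
Evaluate each component's likelihood at the observed value:
  L_A = P(cough | comp) = 0.25
  L_B = P(cough | comp) = 0.11
Weight by the priors:
  w_A·L_A = 0.06 × 0.25 = 0.015
  w_B·L_B = 0.94 × 0.11 = 0.1034
Evidence: 0.015 + 0.1034 = 0.1184
So the posterior for Condition A is 0.015 / 0.1184 ≈ 0.1267.

0.1267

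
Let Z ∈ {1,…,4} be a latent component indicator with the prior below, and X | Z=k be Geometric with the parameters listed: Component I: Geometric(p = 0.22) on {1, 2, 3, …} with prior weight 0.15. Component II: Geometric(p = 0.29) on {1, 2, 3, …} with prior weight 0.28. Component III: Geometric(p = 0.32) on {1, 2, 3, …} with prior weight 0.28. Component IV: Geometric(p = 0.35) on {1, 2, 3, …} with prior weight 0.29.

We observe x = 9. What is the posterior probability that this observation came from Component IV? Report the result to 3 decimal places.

0.189

P(component k | x) = P(Z=k)·f_k(x) / marginal(x), where marginal(x) = Σ_j P(Z=j)·f_j(x).
Geometric probabilities:
  L_I = 0.22·(1−0.22)^8 = 0.22·0.137011 = 0.0301425
  L_II = 0.29·(1−0.29)^8 = 0.29·0.0645754 = 0.0187269
  L_III = 0.32·(1−0.32)^8 = 0.32·0.0457163 = 0.0146292
  L_IV = 0.35·(1−0.35)^8 = 0.35·0.0318645 = 0.0111526
Prior × likelihood for each component:
  P(Z=I)·L_I = 0.15 × 0.0301425 = 0.00452138
  P(Z=II)·L_II = 0.28 × 0.0187269 = 0.00524352
  P(Z=III)·L_III = 0.28 × 0.0146292 = 0.00409618
  P(Z=IV)·L_IV = 0.29 × 0.0111526 = 0.00323424
Normaliser: 0.00452138 + 0.00524352 + 0.00409618 + 0.00323424 = 0.0170953
Responsibility of Component IV: 0.00323424 / 0.0170953 ≈ 0.189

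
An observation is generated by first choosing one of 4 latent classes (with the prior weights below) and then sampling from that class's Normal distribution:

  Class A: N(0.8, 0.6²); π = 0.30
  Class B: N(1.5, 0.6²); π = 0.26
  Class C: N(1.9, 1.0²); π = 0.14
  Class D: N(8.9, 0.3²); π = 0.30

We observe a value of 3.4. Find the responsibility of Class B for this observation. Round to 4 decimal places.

P(component k | x) = P(Z=k)·f_k(x) / marginal(x), where marginal(x) = Σ_j P(Z=j)·f_j(x).
Evaluate each component's likelihood at the observed value:
  L_A = 5.56181e-05
  L_B = 0.00441829
  L_C = 0.129518
  L_D = 1.37464e-73
Multiply by the mixture weights:
  P(Z=A)·L_A = 0.30 × 5.56181e-05 = 1.66854e-05
  P(Z=B)·L_B = 0.26 × 0.00441829 = 0.00114876
  P(Z=C)·L_C = 0.14 × 0.129518 = 0.0181325
  P(Z=D)·L_D = 0.30 × 1.37464e-73 = 4.12391e-74
Normaliser: 1.66854e-05 + 0.00114876 + 0.0181325 + 4.12391e-74 = 0.0192979
Responsibility of Class B: 0.00114876 / 0.0192979 ≈ 0.0595

0.0595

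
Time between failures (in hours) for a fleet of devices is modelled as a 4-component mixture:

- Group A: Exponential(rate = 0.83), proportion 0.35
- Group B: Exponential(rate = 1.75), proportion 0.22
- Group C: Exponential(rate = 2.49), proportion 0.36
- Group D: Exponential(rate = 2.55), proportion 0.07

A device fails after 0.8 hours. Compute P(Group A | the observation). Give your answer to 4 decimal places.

Apply Bayes' rule: the posterior for each component is proportional to its prior times its likelihood at x.
Exponential densities:
  f_A = 0.427274
  f_B = 0.431545
  f_C = 0.339692
  f_D = 0.331573
Multiply by the mixture weights:
  π_A·f_A = 0.35 × 0.427274 = 0.149546
  π_B·f_B = 0.22 × 0.431545 = 0.0949398
  π_C·f_C = 0.36 × 0.339692 = 0.122289
  π_D·f_D = 0.07 × 0.331573 = 0.0232101
Denominator: 0.149546 + 0.0949398 + 0.122289 + 0.0232101 = 0.389985
So the posterior for Group A is 0.149546 / 0.389985 ≈ 0.3835.

0.3835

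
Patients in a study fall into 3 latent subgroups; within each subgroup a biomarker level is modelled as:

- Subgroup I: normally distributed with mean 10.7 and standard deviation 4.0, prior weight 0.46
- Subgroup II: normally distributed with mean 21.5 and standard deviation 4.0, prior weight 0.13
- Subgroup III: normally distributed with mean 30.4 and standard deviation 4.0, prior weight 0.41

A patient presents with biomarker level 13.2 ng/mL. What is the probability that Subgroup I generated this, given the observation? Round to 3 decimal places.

0.962

By Bayes' theorem, P(k | x) = π_k f_k(x) / Σ_j π_j f_j(x).
Evaluate each component's likelihood at the observed value:
  f_I = 0.0820402
  f_II = 0.011585
  f_III = 9.6338e-06
Unnormalised posteriors:
  π_I·f_I = 0.46 × 0.0820402 = 0.0377385
  π_II·f_II = 0.13 × 0.011585 = 0.00150605
  π_III·f_III = 0.41 × 9.6338e-06 = 3.94986e-06
Denominator: 0.0377385 + 0.00150605 + 3.94986e-06 = 0.0392485
P(Subgroup I | 13.2 ng/mL) = 0.0377385 / 0.0392485 ≈ 0.962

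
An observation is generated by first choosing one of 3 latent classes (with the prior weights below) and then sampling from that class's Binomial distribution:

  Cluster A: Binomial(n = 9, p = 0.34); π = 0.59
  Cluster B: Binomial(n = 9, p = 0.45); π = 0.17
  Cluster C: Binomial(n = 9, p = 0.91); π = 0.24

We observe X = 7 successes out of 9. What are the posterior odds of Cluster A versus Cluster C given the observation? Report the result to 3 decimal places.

0.134

Only the two components matter; the odds are (P(Z=i) f_i(x)) / (P(Z=j) f_j(x)).
Evaluate each component's likelihood at the observed value:
  L_A = 0.0082365
  L_B = 0.0406926
  L_C = 0.150688
Odds = (0.59/0.24) × (0.0082365/0.150688) = 2.45833 × 0.0546595 ≈ 0.134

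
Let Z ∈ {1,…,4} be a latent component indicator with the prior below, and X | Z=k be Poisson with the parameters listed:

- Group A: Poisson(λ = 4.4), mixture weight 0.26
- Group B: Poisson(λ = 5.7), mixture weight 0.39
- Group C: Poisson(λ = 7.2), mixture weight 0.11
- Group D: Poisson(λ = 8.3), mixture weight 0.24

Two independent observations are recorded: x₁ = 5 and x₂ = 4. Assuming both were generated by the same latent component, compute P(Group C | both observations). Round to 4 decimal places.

0.0550

The responsibility of component k is π_k f_k(x) divided by Σ_j π_j f_j(x).
Since both observations come from the same component, the likelihood for component k is f_k(x₁)·f_k(x₂).
  f_A = [0.168728] × [0.191736] = 0.0323512
  f_B = [0.16777] × [0.147167] = 0.0246902
  f_C = [0.120382] × [0.0835985] = 0.0100637
  f_D = [0.0815765] × [0.0491425] = 0.00400887
Prior × likelihood for each component:
  π_A·f_A = 0.26 × 0.0323512 = 0.00841131
  π_B·f_B = 0.39 × 0.0246902 = 0.00962917
  π_C·f_C = 0.11 × 0.0100637 = 0.00110701
  π_D·f_D = 0.24 × 0.00400887 = 0.000962129
Evidence: 0.00841131 + 0.00962917 + 0.00110701 + 0.000962129 = 0.0201096
P(Group C | x₁,x₂) = 0.00110701 / 0.0201096 ≈ 0.0550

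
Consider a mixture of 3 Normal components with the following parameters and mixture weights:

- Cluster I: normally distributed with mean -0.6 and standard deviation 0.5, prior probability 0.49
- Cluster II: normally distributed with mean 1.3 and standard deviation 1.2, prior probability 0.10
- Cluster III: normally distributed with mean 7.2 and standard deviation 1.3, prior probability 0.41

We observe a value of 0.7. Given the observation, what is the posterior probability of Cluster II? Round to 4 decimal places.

Posterior ∝ prior × likelihood, so P(k | x) ∝ π_k f_k(x); normalise over all components.
Component likelihoods at x = 0.7:
  p_I = (1/(0.5·√(2π)))·exp(−(0.7−-0.6)²/(2·0.5²)) = 0.797885·exp(-3.38000) = 0.0271659
  p_II = (1/(1.2·√(2π)))·exp(−(0.7−1.3)²/(2·1.2²)) = 0.332452·exp(-0.12500) = 0.293388
  p_III = (1/(1.3·√(2π)))·exp(−(0.7−7.2)²/(2·1.3²)) = 0.306879·exp(-12.50000) = 1.14363e-06
Weight by the priors:
  π_I·p_I = 0.49 × 0.0271659 = 0.0133113
  π_II·p_II = 0.10 × 0.293388 = 0.0293388
  π_III·p_III = 0.41 × 1.14363e-06 = 4.68888e-07
Marginal: 0.0133113 + 0.0293388 + 4.68888e-07 = 0.0426506
So the posterior for Cluster II is 0.0293388 / 0.0426506 ≈ 0.6879.

0.6879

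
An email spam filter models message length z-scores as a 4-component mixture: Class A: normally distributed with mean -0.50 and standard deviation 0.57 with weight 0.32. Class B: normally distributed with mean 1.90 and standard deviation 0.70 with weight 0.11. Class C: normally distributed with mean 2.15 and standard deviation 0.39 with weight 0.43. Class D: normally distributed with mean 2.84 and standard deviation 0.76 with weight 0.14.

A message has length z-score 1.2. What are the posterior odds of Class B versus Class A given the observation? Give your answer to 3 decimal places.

14.501

Since P(k|x) ∝ π_k f_k(x), the posterior odds are π_i f_i(x) / (π_j f_j(x)).
Normal densities:
  L_A = (1/(0.57·√(2π)))·exp(−(1.2−-0.50)²/(2·0.57²)) = 0.699899·exp(-4.44752) = 0.00819409
  L_B = (1/(0.70·√(2π)))·exp(−(1.2−1.90)²/(2·0.70²)) = 0.569918·exp(-0.50000) = 0.345672
  L_C = (1/(0.39·√(2π)))·exp(−(1.2−2.15)²/(2·0.39²)) = 1.022929·exp(-2.96680) = 0.0526479
  L_D = (1/(0.76·√(2π)))·exp(−(1.2−2.84)²/(2·0.76²)) = 0.524924·exp(-2.32825) = 0.0511621
Posterior odds = (π_B·L_B) / (π_A·L_A) = (0.11·0.345672) / (0.32·0.00819409) = 0.038024 / 0.00262211 ≈ 14.501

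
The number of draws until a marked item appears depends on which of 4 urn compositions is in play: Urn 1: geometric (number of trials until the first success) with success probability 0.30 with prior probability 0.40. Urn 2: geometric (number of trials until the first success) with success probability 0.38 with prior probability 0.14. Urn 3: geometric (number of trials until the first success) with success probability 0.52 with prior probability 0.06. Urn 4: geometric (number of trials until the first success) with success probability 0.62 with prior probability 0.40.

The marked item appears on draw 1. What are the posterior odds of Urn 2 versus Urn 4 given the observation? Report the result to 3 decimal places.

Posterior odds = (w_i f_i(x)) / (w_j f_j(x)); the normalising sum cancels.
Evaluate each component's likelihood at the observed value:
  L_1 = 0.3
  L_2 = 0.38
  L_3 = 0.52
  L_4 = 0.62
0.0532 / 0.248 ≈ 0.215

0.215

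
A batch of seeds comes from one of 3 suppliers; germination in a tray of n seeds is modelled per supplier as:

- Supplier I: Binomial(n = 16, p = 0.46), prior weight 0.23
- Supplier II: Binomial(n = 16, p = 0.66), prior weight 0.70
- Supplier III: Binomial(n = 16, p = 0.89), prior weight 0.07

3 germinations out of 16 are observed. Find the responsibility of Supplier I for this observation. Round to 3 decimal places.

0.979

P(component k | x) = w_k·f_k(x) / marginal(x), where marginal(x) = Σ_j w_j·f_j(x).
Binomial probabilities:
  L_I = C(16,3)·0.46^3·0.54^13 = 560·0.097336·0.000331985 = 0.0180959
  L_II = C(16,3)·0.66^3·0.34^13 = 560·0.287496·8.11383e-07 = 0.000130631
  L_III = C(16,3)·0.89^3·0.11^13 = 560·0.704969·3.45227e-13 = 1.3629e-10
Prior × likelihood for each component:
  w_I·L_I = 0.23 × 0.0180959 = 0.00416206
  w_II·L_II = 0.70 × 0.000130631 = 9.14416e-05
  w_III·L_III = 0.07 × 1.3629e-10 = 9.54028e-12
Denominator: 0.00416206 + 9.14416e-05 + 9.54028e-12 = 0.0042535
Responsibility of Supplier I: 0.00416206 / 0.0042535 ≈ 0.979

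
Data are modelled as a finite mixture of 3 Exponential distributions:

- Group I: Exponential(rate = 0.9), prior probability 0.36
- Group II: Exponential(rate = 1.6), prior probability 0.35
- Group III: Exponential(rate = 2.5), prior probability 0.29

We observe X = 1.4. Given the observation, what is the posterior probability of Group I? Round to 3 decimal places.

0.530

The responsibility of component k is P(Z=k) f_k(x) divided by Σ_j P(Z=j) f_j(x).
Component likelihoods at x = 1.4:
  p_I = 0.9·e^(−0.9·1.4) = 0.9·e^(−1.2600) = 0.255289
  p_II = 1.6·e^(−1.6·1.4) = 1.6·e^(−2.2400) = 0.170334
  p_III = 2.5·e^(−2.5·1.4) = 2.5·e^(−3.5000) = 0.0754935
Prior × likelihood for each component:
  P(Z=I)·p_I = 0.36 × 0.255289 = 0.0919039
  P(Z=II)·p_II = 0.35 × 0.170334 = 0.0596168
  P(Z=III)·p_III = 0.29 × 0.0754935 = 0.0218931
Sum: 0.0919039 + 0.0596168 + 0.0218931 = 0.173414
P(Group I | data) = 0.0919039 / 0.173414 ≈ 0.530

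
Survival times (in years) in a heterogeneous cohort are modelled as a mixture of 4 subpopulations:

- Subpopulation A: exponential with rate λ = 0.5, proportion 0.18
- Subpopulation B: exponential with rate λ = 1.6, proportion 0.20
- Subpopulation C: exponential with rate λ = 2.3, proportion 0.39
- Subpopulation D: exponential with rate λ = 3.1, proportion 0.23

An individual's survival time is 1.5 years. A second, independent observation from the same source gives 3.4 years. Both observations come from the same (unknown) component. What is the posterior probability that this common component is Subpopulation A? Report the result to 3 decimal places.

Apply Bayes' rule: the posterior for each component is proportional to its prior times its likelihood at x.
Since both observations come from the same component, the likelihood for component k is f_k(x₁)·f_k(x₂).
  L_A = [0.5·e^(−0.5·1.5) = 0.5·e^(−0.7500) = 0.236183] × [0.0913418] = 0.0215734
  L_B = [1.6·e^(−1.6·1.5) = 1.6·e^(−2.4000) = 0.145149] × [0.00694317] = 0.00100779
  L_C = [2.3·e^(−2.3·1.5) = 2.3·e^(−3.4500) = 0.073015] × [0.00092373] = 6.74461e-05
  L_D = [3.1·e^(−3.1·1.5) = 3.1·e^(−4.6500) = 0.029641] × [8.20159e-05] = 2.43103e-06
Unnormalised posteriors:
  w_A·L_A = 0.18 × 0.0215734 = 0.00388321
  w_B·L_B = 0.20 × 0.00100779 = 0.000201559
  w_C·L_C = 0.39 × 6.74461e-05 = 2.6304e-05
  w_D·L_D = 0.23 × 2.43103e-06 = 5.59137e-07
Sum: 0.00388321 + 0.000201559 + 2.6304e-05 + 5.59137e-07 = 0.00411163
Responsibility of Subpopulation A: 0.00388321 / 0.00411163 ≈ 0.944

0.944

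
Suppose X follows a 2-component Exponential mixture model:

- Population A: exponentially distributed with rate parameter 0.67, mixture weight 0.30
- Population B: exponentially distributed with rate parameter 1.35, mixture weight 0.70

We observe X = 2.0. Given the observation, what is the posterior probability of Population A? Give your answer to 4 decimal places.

Posterior ∝ prior × likelihood, so P(k | x) ∝ P(Z=k) f_k(x); normalise over all components.
Evaluate each component's likelihood at the observed value:
  f_A = 0.175437
  f_B = 0.0907274
Unnormalised posteriors:
  P(Z=A)·f_A = 0.30 × 0.175437 = 0.052631
  P(Z=B)·f_B = 0.70 × 0.0907274 = 0.0635092
Evidence: 0.052631 + 0.0635092 = 0.11614
P(Population A | x) = 0.052631 / 0.11614 ≈ 0.4532

0.4532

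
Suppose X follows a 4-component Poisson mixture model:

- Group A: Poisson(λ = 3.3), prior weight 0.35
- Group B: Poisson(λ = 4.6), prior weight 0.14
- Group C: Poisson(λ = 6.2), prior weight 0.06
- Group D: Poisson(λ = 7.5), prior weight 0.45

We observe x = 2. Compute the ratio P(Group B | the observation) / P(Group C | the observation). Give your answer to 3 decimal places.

Since P(k|x) ∝ w_k f_k(x), the posterior odds are w_i f_i(x) / (w_j f_j(x)).
Component likelihoods at x = 2:
  p_A = e^(−3.3)·3.3^2/2! = 0.200829
  p_B = e^(−4.6)·4.6^2/2! = 0.106348
  p_C = e^(−6.2)·6.2^2/2! = 0.0390057
  p_D = e^(−7.5)·7.5^2/2! = 0.0155555
0.0148888 / 0.00234034 ≈ 6.362

6.362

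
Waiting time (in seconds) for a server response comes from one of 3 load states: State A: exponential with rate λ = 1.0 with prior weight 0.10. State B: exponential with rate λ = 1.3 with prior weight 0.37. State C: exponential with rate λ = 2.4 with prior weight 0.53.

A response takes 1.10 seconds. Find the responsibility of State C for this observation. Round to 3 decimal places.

0.380

The responsibility of component k is π_k f_k(x) divided by Σ_j π_j f_j(x).
Evaluate each component's likelihood at the observed value:
  L_A = 0.332871
  L_B = 0.311102
  L_C = 0.171267
Unnormalised posteriors:
  π_A·L_A = 0.10 × 0.332871 = 0.0332871
  π_B·L_B = 0.37 × 0.311102 = 0.115108
  π_C·L_C = 0.53 × 0.171267 = 0.0907715
Sum: 0.0332871 + 0.115108 + 0.0907715 = 0.239166
P(State C | data) = 0.0907715 / 0.239166 ≈ 0.380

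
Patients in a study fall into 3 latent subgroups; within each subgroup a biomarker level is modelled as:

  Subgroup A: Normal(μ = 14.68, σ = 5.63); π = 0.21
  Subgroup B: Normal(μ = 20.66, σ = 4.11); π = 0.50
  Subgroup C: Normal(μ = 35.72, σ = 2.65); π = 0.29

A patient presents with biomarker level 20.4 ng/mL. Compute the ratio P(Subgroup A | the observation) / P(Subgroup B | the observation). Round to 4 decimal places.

The posterior odds equal the prior odds times the likelihood ratio: (π_i/π_j)·(f_i(x)/f_j(x)).
Evaluate each component's likelihood at the observed value:
  L_A = (1/(5.63·√(2π)))·exp(−(20.4−14.68)²/(2·5.63²)) = 0.070860·exp(-0.51611) = 0.0422918
  L_B = (1/(4.11·√(2π)))·exp(−(20.4−20.66)²/(2·4.11²)) = 0.097066·exp(-0.00200) = 0.0968722
  L_C = (1/(2.65·√(2π)))·exp(−(20.4−35.72)²/(2·2.65²)) = 0.150544·exp(-16.71074) = 8.32301e-09
0.00888128 / 0.0484361 ≈ 0.1834

0.1834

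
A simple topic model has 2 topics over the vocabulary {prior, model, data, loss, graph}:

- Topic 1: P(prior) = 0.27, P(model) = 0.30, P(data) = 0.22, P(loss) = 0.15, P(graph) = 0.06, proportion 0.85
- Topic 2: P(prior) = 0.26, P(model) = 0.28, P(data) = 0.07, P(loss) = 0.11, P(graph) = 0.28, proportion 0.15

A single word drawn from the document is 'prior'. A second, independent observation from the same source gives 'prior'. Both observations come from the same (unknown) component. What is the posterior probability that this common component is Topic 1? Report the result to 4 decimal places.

0.8594

By Bayes' theorem, P(k | x) = π_k f_k(x) / Σ_j π_j f_j(x).
Since both observations come from the same component, the likelihood for component k is f_k(x₁)·f_k(x₂).
  f_1 = [P(prior | comp) = 0.27] × [0.27] = 0.0729
  f_2 = [P(prior | comp) = 0.26] × [0.26] = 0.0676
Prior × likelihood for each component:
  π_1·f_1 = 0.85 × 0.0729 = 0.061965
  π_2·f_2 = 0.15 × 0.0676 = 0.01014
Marginal: 0.061965 + 0.01014 = 0.072105
P(Topic 1 | data) = 0.061965 / 0.072105 ≈ 0.8594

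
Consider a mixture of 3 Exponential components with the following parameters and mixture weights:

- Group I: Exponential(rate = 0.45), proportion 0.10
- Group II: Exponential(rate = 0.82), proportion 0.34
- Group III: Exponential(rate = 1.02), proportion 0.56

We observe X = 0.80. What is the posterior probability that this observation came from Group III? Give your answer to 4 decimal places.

0.5892

P(component k | x) = w_k·f_k(x) / marginal(x), where marginal(x) = Σ_j w_j·f_j(x).
Component likelihoods at x = 0.80:
  p_I = 0.45·e^(−0.45·0.80) = 0.45·e^(−0.3600) = 0.313954
  p_II = 0.82·e^(−0.82·0.80) = 0.82·e^(−0.6560) = 0.425517
  p_III = 1.02·e^(−1.02·0.80) = 1.02·e^(−0.8160) = 0.451041
Unnormalised posteriors:
  w_I·p_I = 0.10 × 0.313954 = 0.0313954
  w_II·p_II = 0.34 × 0.425517 = 0.144676
  w_III·p_III = 0.56 × 0.451041 = 0.252583
Denominator: 0.0313954 + 0.144676 + 0.252583 = 0.428654
P(Group III | the observation) = 0.252583 / 0.428654 ≈ 0.5892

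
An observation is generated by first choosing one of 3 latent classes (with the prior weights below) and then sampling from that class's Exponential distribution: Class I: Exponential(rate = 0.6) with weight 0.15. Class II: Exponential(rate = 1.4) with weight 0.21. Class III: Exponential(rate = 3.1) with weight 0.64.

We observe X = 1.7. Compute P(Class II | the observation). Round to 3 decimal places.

Apply Bayes' rule: the posterior for each component is proportional to its prior times its likelihood at x.
Component likelihoods at x = 1.7:
  p_I = 0.6·e^(−0.6·1.7) = 0.6·e^(−1.0200) = 0.216357
  p_II = 1.4·e^(−1.4·1.7) = 1.4·e^(−2.3800) = 0.129571
  p_III = 3.1·e^(−3.1·1.7) = 3.1·e^(−5.2700) = 0.0159452
Unnormalised posteriors:
  P(Z=I)·p_I = 0.15 × 0.216357 = 0.0324535
  P(Z=II)·p_II = 0.21 × 0.129571 = 0.0272099
  P(Z=III)·p_III = 0.64 × 0.0159452 = 0.0102049
Marginal: 0.0324535 + 0.0272099 + 0.0102049 = 0.0698683
P(Class II | x) = 0.0272099 / 0.0698683 ≈ 0.389

0.389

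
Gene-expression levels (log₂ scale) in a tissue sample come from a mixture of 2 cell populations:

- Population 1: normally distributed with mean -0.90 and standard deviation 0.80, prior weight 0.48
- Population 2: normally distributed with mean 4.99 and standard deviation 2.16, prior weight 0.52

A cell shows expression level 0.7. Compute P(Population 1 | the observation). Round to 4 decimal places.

0.7080

Apply Bayes' rule: the posterior for each component is proportional to its prior times its likelihood at x.
Normal densities:
  p_1 = (1/(0.80·√(2π)))·exp(−(0.7−-0.90)²/(2·0.80²)) = 0.498678·exp(-2.00000) = 0.0674887
  p_2 = (1/(2.16·√(2π)))·exp(−(0.7−4.99)²/(2·2.16²)) = 0.184696·exp(-1.97232) = 0.0256974
Unnormalised posteriors:
  w_1·p_1 = 0.48 × 0.0674887 = 0.0323946
  w_2·p_2 = 0.52 × 0.0256974 = 0.0133626
Marginal: 0.0323946 + 0.0133626 = 0.0457572
Responsibility of Population 1: 0.0323946 / 0.0457572 ≈ 0.7080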